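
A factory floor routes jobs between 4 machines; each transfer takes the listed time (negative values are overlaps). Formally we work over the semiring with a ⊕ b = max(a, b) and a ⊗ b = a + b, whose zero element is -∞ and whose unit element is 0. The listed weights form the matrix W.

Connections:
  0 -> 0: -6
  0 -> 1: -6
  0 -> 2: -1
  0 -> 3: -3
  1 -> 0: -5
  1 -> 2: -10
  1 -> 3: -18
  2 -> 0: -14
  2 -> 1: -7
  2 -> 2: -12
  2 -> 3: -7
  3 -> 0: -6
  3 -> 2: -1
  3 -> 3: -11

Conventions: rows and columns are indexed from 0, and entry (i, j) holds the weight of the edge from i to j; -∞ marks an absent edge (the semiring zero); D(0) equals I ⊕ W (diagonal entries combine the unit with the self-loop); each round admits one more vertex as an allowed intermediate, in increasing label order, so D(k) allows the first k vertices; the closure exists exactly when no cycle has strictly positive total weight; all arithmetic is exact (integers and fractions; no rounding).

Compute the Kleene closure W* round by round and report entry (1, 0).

D(0):
  [0, -6, -1, -3]
  [-5, 0, -10, -18]
  [-14, -7, 0, -7]
  [-6, -∞, -1, 0]
D(1):
  [0, -6, -1, -3]
  [-5, 0, -6, -8]
  [-14, -7, 0, -7]
  [-6, -12, -1, 0]
D(2):
  [0, -6, -1, -3]
  [-5, 0, -6, -8]
  [-12, -7, 0, -7]
  [-6, -12, -1, 0]
D(3):
  [0, -6, -1, -3]
  [-5, 0, -6, -8]
  [-12, -7, 0, -7]
  [-6, -8, -1, 0]
D(4):
  [0, -6, -1, -3]
  [-5, 0, -6, -8]
  [-12, -7, 0, -7]
  [-6, -8, -1, 0]
Answer: W*[1][0] = -5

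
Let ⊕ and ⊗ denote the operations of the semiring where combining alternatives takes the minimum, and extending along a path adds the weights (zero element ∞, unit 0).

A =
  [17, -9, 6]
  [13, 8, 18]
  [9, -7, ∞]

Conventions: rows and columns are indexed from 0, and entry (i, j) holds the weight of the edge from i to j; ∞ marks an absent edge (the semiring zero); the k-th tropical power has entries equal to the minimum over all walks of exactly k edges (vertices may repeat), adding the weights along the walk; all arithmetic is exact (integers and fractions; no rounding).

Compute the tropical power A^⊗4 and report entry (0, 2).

A^⊗2:
  [4, -1, 9]
  [21, 4, 19]
  [6, 0, 11]
A^⊗3:
  [12, -5, 10]
  [17, 12, 22]
  [13, -3, 12]
A^⊗4:
  [8, 3, 13]
  [25, 8, 23]
  [10, 4, 15]
Key observation: the optimum is the walk 0->1->0->1->2, with weight (-9) + 13 + (-9) + 18 = 13.
Optimal value attained by: walk 0->1->0->1->2.
Answer: (A^⊗4)[0][2] = 13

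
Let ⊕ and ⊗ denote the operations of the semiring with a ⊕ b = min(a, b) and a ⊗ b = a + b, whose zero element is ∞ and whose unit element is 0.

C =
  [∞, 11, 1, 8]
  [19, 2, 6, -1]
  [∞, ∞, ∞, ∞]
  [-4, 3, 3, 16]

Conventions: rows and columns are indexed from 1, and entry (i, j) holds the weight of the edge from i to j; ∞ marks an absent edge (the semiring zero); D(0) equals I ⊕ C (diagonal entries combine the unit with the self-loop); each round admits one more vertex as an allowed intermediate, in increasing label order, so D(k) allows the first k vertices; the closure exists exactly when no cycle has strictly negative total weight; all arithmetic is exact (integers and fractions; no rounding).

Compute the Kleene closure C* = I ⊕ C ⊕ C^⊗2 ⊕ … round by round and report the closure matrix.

D(0):
  [0, 11, 1, 8]
  [19, 0, 6, -1]
  [∞, ∞, 0, ∞]
  [-4, 3, 3, 0]
D(1):
  [0, 11, 1, 8]
  [19, 0, 6, -1]
  [∞, ∞, 0, ∞]
  [-4, 3, -3, 0]
D(2):
  [0, 11, 1, 8]
  [19, 0, 6, -1]
  [∞, ∞, 0, ∞]
  [-4, 3, -3, 0]
D(3):
  [0, 11, 1, 8]
  [19, 0, 6, -1]
  [∞, ∞, 0, ∞]
  [-4, 3, -3, 0]
D(4):
  [0, 11, 1, 8]
  [-5, 0, -4, -1]
  [∞, ∞, 0, ∞]
  [-4, 3, -3, 0]
Answer: C* = [[0, 11, 1, 8], [-5, 0, -4, -1], [∞, ∞, 0, ∞], [-4, 3, -3, 0]]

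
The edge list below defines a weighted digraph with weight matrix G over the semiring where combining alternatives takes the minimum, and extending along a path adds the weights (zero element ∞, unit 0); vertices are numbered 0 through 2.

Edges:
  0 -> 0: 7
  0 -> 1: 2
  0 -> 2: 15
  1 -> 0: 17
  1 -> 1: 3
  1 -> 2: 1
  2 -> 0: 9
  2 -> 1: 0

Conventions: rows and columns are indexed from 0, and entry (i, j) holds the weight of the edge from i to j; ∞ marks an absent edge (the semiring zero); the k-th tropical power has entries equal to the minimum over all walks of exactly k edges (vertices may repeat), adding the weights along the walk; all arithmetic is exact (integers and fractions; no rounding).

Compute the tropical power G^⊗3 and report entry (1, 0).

G^⊗2:
  [14, 5, 3]
  [10, 1, 4]
  [16, 3, 1]
G^⊗3:
  [12, 3, 6]
  [13, 4, 2]
  [10, 1, 4]
Key observation: the optimum is the walk 1->1->2->0, with weight 3 + 1 + 9 = 13.
Optimal value attained by: walk 1->1->2->0.
Answer: (G^⊗3)[1][0] = 13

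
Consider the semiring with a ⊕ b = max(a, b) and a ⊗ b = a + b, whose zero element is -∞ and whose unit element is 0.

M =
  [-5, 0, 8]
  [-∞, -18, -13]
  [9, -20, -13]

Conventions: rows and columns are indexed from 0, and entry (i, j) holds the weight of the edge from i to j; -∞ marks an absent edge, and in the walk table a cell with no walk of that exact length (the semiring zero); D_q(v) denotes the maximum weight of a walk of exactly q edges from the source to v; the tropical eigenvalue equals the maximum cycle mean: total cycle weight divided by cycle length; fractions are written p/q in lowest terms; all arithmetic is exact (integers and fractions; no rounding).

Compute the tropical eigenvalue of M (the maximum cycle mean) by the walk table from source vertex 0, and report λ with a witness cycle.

q=0: [0, -∞, -∞]
q=1: [-5, 0, 8]
q=2: [17, -5, 3]
q=3: [12, 17, 25]
Optimal cycle mean attained by: cycle 0->2->0, total 8 + 9, length 2.
Answer: λ = 17/2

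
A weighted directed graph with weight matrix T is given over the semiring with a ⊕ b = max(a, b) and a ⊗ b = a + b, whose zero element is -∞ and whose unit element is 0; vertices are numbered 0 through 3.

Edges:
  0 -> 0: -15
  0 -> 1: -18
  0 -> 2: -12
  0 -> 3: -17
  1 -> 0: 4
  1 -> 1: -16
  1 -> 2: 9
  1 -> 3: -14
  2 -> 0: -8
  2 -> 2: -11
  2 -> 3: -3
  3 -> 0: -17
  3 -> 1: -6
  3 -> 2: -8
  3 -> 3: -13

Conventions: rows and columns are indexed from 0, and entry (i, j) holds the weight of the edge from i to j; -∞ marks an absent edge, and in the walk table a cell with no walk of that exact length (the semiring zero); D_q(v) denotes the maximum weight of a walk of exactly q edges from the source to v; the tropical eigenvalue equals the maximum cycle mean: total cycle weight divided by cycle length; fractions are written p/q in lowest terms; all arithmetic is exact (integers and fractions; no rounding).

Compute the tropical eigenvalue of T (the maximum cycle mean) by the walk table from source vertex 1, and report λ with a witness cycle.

q=0: [-∞, 0, -∞, -∞]
q=1: [4, -16, 9, -14]
q=2: [1, -14, -2, 6]
q=3: [-10, 0, -2, -5]
q=4: [4, -11, 9, -5]
Optimal cycle mean attained by: cycle 1->2->3->1, total 9 + (-3) + (-6), length 3.
Answer: λ = 0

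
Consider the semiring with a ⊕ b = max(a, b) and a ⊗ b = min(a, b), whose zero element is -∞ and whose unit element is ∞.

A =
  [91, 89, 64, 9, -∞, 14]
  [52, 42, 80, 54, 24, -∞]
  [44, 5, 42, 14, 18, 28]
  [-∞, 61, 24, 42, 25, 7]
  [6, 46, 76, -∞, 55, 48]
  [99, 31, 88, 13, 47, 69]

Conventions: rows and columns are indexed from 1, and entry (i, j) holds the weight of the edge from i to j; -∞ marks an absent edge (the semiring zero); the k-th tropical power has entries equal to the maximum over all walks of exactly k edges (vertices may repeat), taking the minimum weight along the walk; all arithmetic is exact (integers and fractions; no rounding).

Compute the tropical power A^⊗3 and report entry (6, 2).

A^⊗2:
  [91, 89, 80, 54, 24, 28]
  [52, 54, 52, 42, 25, 28]
  [44, 44, 44, 14, 28, 28]
  [52, 42, 61, 54, 25, 25]
  [48, 46, 55, 46, 55, 48]
  [91, 89, 69, 31, 47, 69]
A^⊗3:
  [91, 89, 80, 54, 28, 28]
  [52, 52, 54, 54, 28, 28]
  [44, 44, 44, 44, 28, 28]
  [52, 54, 52, 42, 25, 28]
  [48, 48, 55, 46, 55, 48]
  [91, 89, 80, 54, 47, 69]
Key observation: the optimum is the walk 6->1->1->2, with weight 99 min 91 min 89 = 89.
Optimal value attained by: walk 6->1->1->2.
Answer: (A^⊗3)[6][2] = 89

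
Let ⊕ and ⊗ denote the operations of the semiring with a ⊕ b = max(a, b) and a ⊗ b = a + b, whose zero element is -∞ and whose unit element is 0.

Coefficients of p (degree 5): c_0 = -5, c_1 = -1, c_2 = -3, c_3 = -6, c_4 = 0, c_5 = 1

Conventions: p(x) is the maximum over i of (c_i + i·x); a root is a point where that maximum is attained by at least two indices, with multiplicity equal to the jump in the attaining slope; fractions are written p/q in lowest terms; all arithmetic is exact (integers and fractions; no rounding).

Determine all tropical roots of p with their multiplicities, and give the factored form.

hull edge (i=0, c=-5) to (i=1, c=-1): slope 4, span 1
hull edge (i=1, c=-1) to (i=5, c=1): slope 1/2, span 4
Factored form: p(x) = 1 ⊗ (x ⊕ (-4)) ⊗ (x ⊕ (-1/2)) ⊗ (x ⊕ (-1/2)) ⊗ (x ⊕ (-1/2)) ⊗ (x ⊕ (-1/2))
Answer: roots = -4 (mult 1), -1/2 (mult 4)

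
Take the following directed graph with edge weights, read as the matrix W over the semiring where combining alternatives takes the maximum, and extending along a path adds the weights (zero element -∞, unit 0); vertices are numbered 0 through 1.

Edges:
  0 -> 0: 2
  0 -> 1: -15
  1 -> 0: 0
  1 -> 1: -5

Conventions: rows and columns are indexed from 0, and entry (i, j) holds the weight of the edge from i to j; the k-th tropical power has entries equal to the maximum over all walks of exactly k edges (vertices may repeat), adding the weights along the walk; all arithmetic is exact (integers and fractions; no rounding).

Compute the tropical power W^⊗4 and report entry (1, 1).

W^⊗2:
  [4, -13]
  [2, -10]
W^⊗3:
  [6, -11]
  [4, -13]
W^⊗4:
  [8, -9]
  [6, -11]
Key observation: the optimum is the walk 1->0->0->0->1, with weight 0 + 2 + 2 + (-15) = -11.
Optimal value attained by: walk 1->0->0->0->1.
Answer: (W^⊗4)[1][1] = -11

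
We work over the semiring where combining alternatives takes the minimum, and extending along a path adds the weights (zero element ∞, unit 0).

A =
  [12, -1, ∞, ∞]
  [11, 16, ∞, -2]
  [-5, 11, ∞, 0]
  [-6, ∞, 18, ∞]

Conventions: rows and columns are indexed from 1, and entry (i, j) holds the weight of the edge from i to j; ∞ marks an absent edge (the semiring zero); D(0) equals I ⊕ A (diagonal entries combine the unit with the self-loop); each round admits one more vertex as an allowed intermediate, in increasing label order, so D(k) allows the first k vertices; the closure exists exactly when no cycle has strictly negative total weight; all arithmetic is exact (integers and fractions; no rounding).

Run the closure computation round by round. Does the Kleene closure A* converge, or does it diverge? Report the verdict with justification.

D(0):
  [0, -1, ∞, ∞]
  [11, 0, ∞, -2]
  [-5, 11, 0, 0]
  [-6, ∞, 18, 0]
D(1):
  [0, -1, ∞, ∞]
  [11, 0, ∞, -2]
  [-5, -6, 0, 0]
  [-6, -7, 18, 0]
Detection: at round 2, diagonal entry (4, 4) turns strictly negative.
Key observation: the cycle 4->1->2->4 has total weight (-6) + (-1) + (-2), which is strictly negative.
Answer: DIVERGES — negative cycle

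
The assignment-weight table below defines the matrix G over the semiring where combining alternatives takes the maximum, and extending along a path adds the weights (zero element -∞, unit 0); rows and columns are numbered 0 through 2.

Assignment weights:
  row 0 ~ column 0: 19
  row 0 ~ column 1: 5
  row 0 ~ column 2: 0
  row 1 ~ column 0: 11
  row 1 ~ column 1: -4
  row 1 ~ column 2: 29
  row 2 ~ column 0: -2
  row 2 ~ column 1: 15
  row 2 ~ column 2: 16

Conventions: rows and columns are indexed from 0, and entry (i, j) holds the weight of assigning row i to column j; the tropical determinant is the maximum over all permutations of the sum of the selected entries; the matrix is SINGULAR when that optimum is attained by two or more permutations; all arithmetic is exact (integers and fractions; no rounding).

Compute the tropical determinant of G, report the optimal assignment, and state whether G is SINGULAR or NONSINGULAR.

σ = (0, 1, 2): 19 + (-4) + 16 = 31
σ = (0, 2, 1): 19 + 29 + 15 = 63
σ = (1, 0, 2): 5 + 11 + 16 = 32
σ = (1, 2, 0): 5 + 29 + (-2) = 32
σ = (2, 0, 1): 0 + 11 + 15 = 26
σ = (2, 1, 0): 0 + (-4) + (-2) = -6
Optimal value attained by: σ = (0, 2, 1).
Answer: det⊕(G) = 63; verdict: NONSINGULAR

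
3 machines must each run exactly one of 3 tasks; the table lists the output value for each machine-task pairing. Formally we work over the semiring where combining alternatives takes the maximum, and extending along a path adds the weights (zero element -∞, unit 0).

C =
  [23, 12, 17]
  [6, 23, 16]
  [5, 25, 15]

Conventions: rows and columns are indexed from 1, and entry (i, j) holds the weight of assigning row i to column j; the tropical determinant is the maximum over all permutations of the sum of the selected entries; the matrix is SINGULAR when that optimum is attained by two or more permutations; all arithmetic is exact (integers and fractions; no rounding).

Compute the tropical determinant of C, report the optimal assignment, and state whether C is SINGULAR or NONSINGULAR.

σ = (1, 2, 3): 23 + 23 + 15 = 61
σ = (1, 3, 2): 23 + 16 + 25 = 64
σ = (2, 1, 3): 12 + 6 + 15 = 33
σ = (2, 3, 1): 12 + 16 + 5 = 33
σ = (3, 1, 2): 17 + 6 + 25 = 48
σ = (3, 2, 1): 17 + 23 + 5 = 45
Optimal value attained by: σ = (1, 3, 2).
Answer: det⊕(C) = 64; verdict: NONSINGULAR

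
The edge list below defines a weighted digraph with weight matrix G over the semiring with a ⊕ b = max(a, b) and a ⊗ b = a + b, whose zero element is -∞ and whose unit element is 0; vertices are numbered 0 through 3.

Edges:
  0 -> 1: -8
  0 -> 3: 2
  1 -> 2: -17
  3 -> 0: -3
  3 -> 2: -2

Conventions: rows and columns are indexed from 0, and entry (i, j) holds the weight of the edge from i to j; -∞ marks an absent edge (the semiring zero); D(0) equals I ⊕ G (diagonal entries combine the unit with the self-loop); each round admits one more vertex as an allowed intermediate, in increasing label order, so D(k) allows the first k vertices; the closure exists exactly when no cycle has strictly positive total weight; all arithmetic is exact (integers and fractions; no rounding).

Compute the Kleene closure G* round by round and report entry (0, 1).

D(0):
  [0, -8, -∞, 2]
  [-∞, 0, -17, -∞]
  [-∞, -∞, 0, -∞]
  [-3, -∞, -2, 0]
D(1):
  [0, -8, -∞, 2]
  [-∞, 0, -17, -∞]
  [-∞, -∞, 0, -∞]
  [-3, -11, -2, 0]
D(2):
  [0, -8, -25, 2]
  [-∞, 0, -17, -∞]
  [-∞, -∞, 0, -∞]
  [-3, -11, -2, 0]
D(3):
  [0, -8, -25, 2]
  [-∞, 0, -17, -∞]
  [-∞, -∞, 0, -∞]
  [-3, -11, -2, 0]
D(4):
  [0, -8, 0, 2]
  [-∞, 0, -17, -∞]
  [-∞, -∞, 0, -∞]
  [-3, -11, -2, 0]
Answer: G*[0][1] = -8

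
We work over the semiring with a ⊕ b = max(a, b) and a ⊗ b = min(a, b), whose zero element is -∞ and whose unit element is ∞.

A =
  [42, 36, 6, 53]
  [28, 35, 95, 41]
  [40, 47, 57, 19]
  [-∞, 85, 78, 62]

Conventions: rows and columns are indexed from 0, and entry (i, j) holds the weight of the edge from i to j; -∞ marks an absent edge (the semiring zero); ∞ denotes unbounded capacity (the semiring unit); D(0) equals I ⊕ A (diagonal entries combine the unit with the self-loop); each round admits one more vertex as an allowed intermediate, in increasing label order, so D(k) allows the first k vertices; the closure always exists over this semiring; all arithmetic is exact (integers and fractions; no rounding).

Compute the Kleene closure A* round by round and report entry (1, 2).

D(0):
  [∞, 36, 6, 53]
  [28, ∞, 95, 41]
  [40, 47, ∞, 19]
  [-∞, 85, 78, ∞]
D(1):
  [∞, 36, 6, 53]
  [28, ∞, 95, 41]
  [40, 47, ∞, 40]
  [-∞, 85, 78, ∞]
D(2):
  [∞, 36, 36, 53]
  [28, ∞, 95, 41]
  [40, 47, ∞, 41]
  [28, 85, 85, ∞]
D(3):
  [∞, 36, 36, 53]
  [40, ∞, 95, 41]
  [40, 47, ∞, 41]
  [40, 85, 85, ∞]
D(4):
  [∞, 53, 53, 53]
  [40, ∞, 95, 41]
  [40, 47, ∞, 41]
  [40, 85, 85, ∞]
Answer: A*[1][2] = 95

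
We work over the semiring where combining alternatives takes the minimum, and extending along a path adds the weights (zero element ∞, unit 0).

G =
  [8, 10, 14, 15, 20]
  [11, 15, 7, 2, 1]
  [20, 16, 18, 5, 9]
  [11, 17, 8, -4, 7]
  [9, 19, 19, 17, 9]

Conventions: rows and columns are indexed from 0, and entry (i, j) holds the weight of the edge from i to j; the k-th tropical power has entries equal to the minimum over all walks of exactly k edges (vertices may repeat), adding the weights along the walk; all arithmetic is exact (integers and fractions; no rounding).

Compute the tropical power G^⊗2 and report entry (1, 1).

G^⊗2:
  [16, 18, 17, 11, 11]
  [10, 19, 10, -2, 9]
  [16, 22, 13, 1, 12]
  [7, 13, 4, -8, 3]
  [17, 19, 23, 13, 18]
Key observation: the optimum is the walk 1->3->1, with weight 2 + 17 = 19.
Optimal value attained by: walk 1->3->1.
Answer: (G^⊗2)[1][1] = 19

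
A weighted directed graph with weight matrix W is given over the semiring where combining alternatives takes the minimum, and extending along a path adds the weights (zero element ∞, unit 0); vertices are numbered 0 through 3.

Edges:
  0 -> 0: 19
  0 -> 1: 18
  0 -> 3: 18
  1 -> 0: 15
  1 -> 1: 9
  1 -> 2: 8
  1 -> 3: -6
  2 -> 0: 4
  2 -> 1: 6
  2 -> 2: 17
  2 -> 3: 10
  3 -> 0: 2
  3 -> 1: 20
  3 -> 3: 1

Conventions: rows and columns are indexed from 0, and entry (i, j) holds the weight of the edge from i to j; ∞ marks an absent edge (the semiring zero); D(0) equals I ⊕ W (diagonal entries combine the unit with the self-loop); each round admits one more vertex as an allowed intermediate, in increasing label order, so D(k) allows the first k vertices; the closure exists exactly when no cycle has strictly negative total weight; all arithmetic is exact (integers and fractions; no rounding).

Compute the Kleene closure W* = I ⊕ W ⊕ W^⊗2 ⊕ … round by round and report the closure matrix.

D(0):
  [0, 18, ∞, 18]
  [15, 0, 8, -6]
  [4, 6, 0, 10]
  [2, 20, ∞, 0]
D(1):
  [0, 18, ∞, 18]
  [15, 0, 8, -6]
  [4, 6, 0, 10]
  [2, 20, ∞, 0]
D(2):
  [0, 18, 26, 12]
  [15, 0, 8, -6]
  [4, 6, 0, 0]
  [2, 20, 28, 0]
D(3):
  [0, 18, 26, 12]
  [12, 0, 8, -6]
  [4, 6, 0, 0]
  [2, 20, 28, 0]
D(4):
  [0, 18, 26, 12]
  [-4, 0, 8, -6]
  [2, 6, 0, 0]
  [2, 20, 28, 0]
Answer: W* = [[0, 18, 26, 12], [-4, 0, 8, -6], [2, 6, 0, 0], [2, 20, 28, 0]]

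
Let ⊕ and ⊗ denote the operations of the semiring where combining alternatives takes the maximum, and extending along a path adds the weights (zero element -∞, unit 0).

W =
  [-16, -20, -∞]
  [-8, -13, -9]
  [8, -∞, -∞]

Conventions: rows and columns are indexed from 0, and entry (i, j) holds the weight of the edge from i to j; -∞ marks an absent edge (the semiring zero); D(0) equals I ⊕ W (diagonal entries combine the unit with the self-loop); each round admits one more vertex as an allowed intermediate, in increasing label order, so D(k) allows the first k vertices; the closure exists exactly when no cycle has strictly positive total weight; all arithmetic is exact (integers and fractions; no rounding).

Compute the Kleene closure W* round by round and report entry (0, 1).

D(0):
  [0, -20, -∞]
  [-8, 0, -9]
  [8, -∞, 0]
D(1):
  [0, -20, -∞]
  [-8, 0, -9]
  [8, -12, 0]
D(2):
  [0, -20, -29]
  [-8, 0, -9]
  [8, -12, 0]
D(3):
  [0, -20, -29]
  [-1, 0, -9]
  [8, -12, 0]
Answer: W*[0][1] = -20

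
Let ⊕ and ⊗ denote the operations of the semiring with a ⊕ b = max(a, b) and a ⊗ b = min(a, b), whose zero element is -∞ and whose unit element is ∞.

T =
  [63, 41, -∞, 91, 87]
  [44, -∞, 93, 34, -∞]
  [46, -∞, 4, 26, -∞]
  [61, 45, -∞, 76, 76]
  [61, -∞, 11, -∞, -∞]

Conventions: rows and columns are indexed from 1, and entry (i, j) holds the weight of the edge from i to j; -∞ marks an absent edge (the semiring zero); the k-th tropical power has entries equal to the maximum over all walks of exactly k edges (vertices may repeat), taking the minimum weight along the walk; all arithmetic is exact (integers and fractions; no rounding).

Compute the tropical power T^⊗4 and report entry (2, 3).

T^⊗2:
  [63, 45, 41, 76, 76]
  [46, 41, 4, 44, 44]
  [46, 41, 4, 46, 46]
  [61, 45, 45, 76, 76]
  [61, 41, 4, 61, 61]
T^⊗3:
  [63, 45, 45, 76, 76]
  [46, 44, 41, 46, 46]
  [46, 45, 41, 46, 46]
  [61, 45, 45, 76, 76]
  [61, 45, 41, 61, 61]
T^⊗4:
  [63, 45, 45, 76, 76]
  [46, 45, 44, 46, 46]
  [46, 45, 45, 46, 46]
  [61, 45, 45, 76, 76]
  [61, 45, 45, 61, 61]
Key observation: the optimum is the walk 2->1->4->2->3, with weight 44 min 91 min 45 min 93 = 44.
Optimal value attained by: walk 2->1->4->2->3.
Answer: (T^⊗4)[2][3] = 44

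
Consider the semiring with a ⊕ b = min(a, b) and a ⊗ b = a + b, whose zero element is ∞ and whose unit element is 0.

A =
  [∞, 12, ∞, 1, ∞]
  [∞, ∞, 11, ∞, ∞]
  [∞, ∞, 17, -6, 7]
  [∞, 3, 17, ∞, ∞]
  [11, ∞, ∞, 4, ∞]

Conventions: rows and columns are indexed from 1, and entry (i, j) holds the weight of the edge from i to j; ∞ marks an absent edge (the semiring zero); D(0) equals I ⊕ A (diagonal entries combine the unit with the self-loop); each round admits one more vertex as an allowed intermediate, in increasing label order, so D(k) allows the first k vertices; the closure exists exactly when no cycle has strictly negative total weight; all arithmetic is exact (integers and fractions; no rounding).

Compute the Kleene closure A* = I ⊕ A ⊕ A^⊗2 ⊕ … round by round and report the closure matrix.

D(0):
  [0, 12, ∞, 1, ∞]
  [∞, 0, 11, ∞, ∞]
  [∞, ∞, 0, -6, 7]
  [∞, 3, 17, 0, ∞]
  [11, ∞, ∞, 4, 0]
D(1):
  [0, 12, ∞, 1, ∞]
  [∞, 0, 11, ∞, ∞]
  [∞, ∞, 0, -6, 7]
  [∞, 3, 17, 0, ∞]
  [11, 23, ∞, 4, 0]
D(2):
  [0, 12, 23, 1, ∞]
  [∞, 0, 11, ∞, ∞]
  [∞, ∞, 0, -6, 7]
  [∞, 3, 14, 0, ∞]
  [11, 23, 34, 4, 0]
D(3):
  [0, 12, 23, 1, 30]
  [∞, 0, 11, 5, 18]
  [∞, ∞, 0, -6, 7]
  [∞, 3, 14, 0, 21]
  [11, 23, 34, 4, 0]
D(4):
  [0, 4, 15, 1, 22]
  [∞, 0, 11, 5, 18]
  [∞, -3, 0, -6, 7]
  [∞, 3, 14, 0, 21]
  [11, 7, 18, 4, 0]
D(5):
  [0, 4, 15, 1, 22]
  [29, 0, 11, 5, 18]
  [18, -3, 0, -6, 7]
  [32, 3, 14, 0, 21]
  [11, 7, 18, 4, 0]
Answer: A* = [[0, 4, 15, 1, 22], [29, 0, 11, 5, 18], [18, -3, 0, -6, 7], [32, 3, 14, 0, 21], [11, 7, 18, 4, 0]]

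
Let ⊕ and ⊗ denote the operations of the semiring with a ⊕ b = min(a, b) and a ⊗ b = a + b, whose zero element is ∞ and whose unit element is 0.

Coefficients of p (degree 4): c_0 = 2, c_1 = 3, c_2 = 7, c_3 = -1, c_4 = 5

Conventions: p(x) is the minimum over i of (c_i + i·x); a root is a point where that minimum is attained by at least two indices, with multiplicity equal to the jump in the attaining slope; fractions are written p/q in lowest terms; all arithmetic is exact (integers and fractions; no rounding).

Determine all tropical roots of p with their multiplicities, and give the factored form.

hull edge (i=0, c=2) to (i=3, c=-1): slope -1, span 3
hull edge (i=3, c=-1) to (i=4, c=5): slope 6, span 1
Factored form: p(x) = 5 ⊗ (x ⊕ (-6)) ⊗ (x ⊕ 1) ⊗ (x ⊕ 1) ⊗ (x ⊕ 1)
Answer: roots = -6 (mult 1), 1 (mult 3)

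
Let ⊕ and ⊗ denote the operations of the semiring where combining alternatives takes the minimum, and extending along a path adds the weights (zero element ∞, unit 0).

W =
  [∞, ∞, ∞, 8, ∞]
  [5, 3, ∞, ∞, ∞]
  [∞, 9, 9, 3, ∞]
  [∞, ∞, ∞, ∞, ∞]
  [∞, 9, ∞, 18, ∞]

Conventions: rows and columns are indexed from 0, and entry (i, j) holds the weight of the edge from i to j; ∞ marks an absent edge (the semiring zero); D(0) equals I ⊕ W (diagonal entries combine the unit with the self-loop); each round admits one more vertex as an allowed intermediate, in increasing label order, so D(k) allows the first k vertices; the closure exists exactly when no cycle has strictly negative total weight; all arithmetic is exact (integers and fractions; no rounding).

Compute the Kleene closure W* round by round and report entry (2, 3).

D(0):
  [0, ∞, ∞, 8, ∞]
  [5, 0, ∞, ∞, ∞]
  [∞, 9, 0, 3, ∞]
  [∞, ∞, ∞, 0, ∞]
  [∞, 9, ∞, 18, 0]
D(1):
  [0, ∞, ∞, 8, ∞]
  [5, 0, ∞, 13, ∞]
  [∞, 9, 0, 3, ∞]
  [∞, ∞, ∞, 0, ∞]
  [∞, 9, ∞, 18, 0]
D(2):
  [0, ∞, ∞, 8, ∞]
  [5, 0, ∞, 13, ∞]
  [14, 9, 0, 3, ∞]
  [∞, ∞, ∞, 0, ∞]
  [14, 9, ∞, 18, 0]
D(3):
  [0, ∞, ∞, 8, ∞]
  [5, 0, ∞, 13, ∞]
  [14, 9, 0, 3, ∞]
  [∞, ∞, ∞, 0, ∞]
  [14, 9, ∞, 18, 0]
D(4):
  [0, ∞, ∞, 8, ∞]
  [5, 0, ∞, 13, ∞]
  [14, 9, 0, 3, ∞]
  [∞, ∞, ∞, 0, ∞]
  [14, 9, ∞, 18, 0]
D(5):
  [0, ∞, ∞, 8, ∞]
  [5, 0, ∞, 13, ∞]
  [14, 9, 0, 3, ∞]
  [∞, ∞, ∞, 0, ∞]
  [14, 9, ∞, 18, 0]
Answer: W*[2][3] = 3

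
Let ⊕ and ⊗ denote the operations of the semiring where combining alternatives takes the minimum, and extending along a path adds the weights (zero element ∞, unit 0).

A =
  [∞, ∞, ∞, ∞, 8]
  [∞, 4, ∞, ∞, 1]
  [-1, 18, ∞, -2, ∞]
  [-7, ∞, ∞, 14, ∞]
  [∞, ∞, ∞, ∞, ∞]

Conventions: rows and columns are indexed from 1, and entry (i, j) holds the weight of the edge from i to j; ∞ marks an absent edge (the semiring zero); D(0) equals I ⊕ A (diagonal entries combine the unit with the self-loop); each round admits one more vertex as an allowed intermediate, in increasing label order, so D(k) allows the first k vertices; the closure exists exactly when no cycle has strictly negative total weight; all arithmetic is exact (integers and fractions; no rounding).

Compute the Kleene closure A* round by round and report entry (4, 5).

D(0):
  [0, ∞, ∞, ∞, 8]
  [∞, 0, ∞, ∞, 1]
  [-1, 18, 0, -2, ∞]
  [-7, ∞, ∞, 0, ∞]
  [∞, ∞, ∞, ∞, 0]
D(1):
  [0, ∞, ∞, ∞, 8]
  [∞, 0, ∞, ∞, 1]
  [-1, 18, 0, -2, 7]
  [-7, ∞, ∞, 0, 1]
  [∞, ∞, ∞, ∞, 0]
D(2):
  [0, ∞, ∞, ∞, 8]
  [∞, 0, ∞, ∞, 1]
  [-1, 18, 0, -2, 7]
  [-7, ∞, ∞, 0, 1]
  [∞, ∞, ∞, ∞, 0]
D(3):
  [0, ∞, ∞, ∞, 8]
  [∞, 0, ∞, ∞, 1]
  [-1, 18, 0, -2, 7]
  [-7, ∞, ∞, 0, 1]
  [∞, ∞, ∞, ∞, 0]
D(4):
  [0, ∞, ∞, ∞, 8]
  [∞, 0, ∞, ∞, 1]
  [-9, 18, 0, -2, -1]
  [-7, ∞, ∞, 0, 1]
  [∞, ∞, ∞, ∞, 0]
D(5):
  [0, ∞, ∞, ∞, 8]
  [∞, 0, ∞, ∞, 1]
  [-9, 18, 0, -2, -1]
  [-7, ∞, ∞, 0, 1]
  [∞, ∞, ∞, ∞, 0]
Answer: A*[4][5] = 1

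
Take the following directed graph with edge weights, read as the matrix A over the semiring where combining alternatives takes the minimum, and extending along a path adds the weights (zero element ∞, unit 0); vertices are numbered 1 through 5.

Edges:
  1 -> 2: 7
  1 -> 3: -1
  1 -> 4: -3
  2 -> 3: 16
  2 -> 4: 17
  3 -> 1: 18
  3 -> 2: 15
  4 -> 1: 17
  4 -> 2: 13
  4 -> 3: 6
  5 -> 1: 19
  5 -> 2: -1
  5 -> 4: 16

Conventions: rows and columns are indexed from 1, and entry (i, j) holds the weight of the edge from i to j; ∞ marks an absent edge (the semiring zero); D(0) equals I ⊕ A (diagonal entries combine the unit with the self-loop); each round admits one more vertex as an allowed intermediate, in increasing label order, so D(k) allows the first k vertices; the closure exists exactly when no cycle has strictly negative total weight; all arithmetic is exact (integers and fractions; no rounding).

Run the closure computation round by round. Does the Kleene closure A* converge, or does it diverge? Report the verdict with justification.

D(0):
  [0, 7, -1, -3, ∞]
  [∞, 0, 16, 17, ∞]
  [18, 15, 0, ∞, ∞]
  [17, 13, 6, 0, ∞]
  [19, -1, ∞, 16, 0]
D(1):
  [0, 7, -1, -3, ∞]
  [∞, 0, 16, 17, ∞]
  [18, 15, 0, 15, ∞]
  [17, 13, 6, 0, ∞]
  [19, -1, 18, 16, 0]
D(2):
  [0, 7, -1, -3, ∞]
  [∞, 0, 16, 17, ∞]
  [18, 15, 0, 15, ∞]
  [17, 13, 6, 0, ∞]
  [19, -1, 15, 16, 0]
D(3):
  [0, 7, -1, -3, ∞]
  [34, 0, 16, 17, ∞]
  [18, 15, 0, 15, ∞]
  [17, 13, 6, 0, ∞]
  [19, -1, 15, 16, 0]
D(4):
  [0, 7, -1, -3, ∞]
  [34, 0, 16, 17, ∞]
  [18, 15, 0, 15, ∞]
  [17, 13, 6, 0, ∞]
  [19, -1, 15, 16, 0]
D(5):
  [0, 7, -1, -3, ∞]
  [34, 0, 16, 17, ∞]
  [18, 15, 0, 15, ∞]
  [17, 13, 6, 0, ∞]
  [19, -1, 15, 16, 0]
Key observation: every diagonal entry stays at the unit through all rounds, so no improving cycle exists.
Answer: CONVERGES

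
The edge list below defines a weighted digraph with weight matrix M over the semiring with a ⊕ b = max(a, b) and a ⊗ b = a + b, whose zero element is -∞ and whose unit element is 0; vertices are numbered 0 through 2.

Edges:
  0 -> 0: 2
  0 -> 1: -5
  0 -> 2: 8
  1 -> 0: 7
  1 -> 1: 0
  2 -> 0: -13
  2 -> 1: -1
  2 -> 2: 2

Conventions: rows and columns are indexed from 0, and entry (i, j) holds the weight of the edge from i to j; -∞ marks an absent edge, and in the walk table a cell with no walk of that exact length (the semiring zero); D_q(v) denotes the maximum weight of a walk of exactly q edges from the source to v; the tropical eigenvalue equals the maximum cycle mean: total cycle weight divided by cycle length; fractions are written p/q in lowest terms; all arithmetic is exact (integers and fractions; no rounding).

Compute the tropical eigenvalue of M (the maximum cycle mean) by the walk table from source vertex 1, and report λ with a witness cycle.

q=0: [-∞, 0, -∞]
q=1: [7, 0, -∞]
q=2: [9, 2, 15]
q=3: [11, 14, 17]
Optimal cycle mean attained by: cycle 0->2->1->0, total 8 + (-1) + 7, length 3.
Answer: λ = 14/3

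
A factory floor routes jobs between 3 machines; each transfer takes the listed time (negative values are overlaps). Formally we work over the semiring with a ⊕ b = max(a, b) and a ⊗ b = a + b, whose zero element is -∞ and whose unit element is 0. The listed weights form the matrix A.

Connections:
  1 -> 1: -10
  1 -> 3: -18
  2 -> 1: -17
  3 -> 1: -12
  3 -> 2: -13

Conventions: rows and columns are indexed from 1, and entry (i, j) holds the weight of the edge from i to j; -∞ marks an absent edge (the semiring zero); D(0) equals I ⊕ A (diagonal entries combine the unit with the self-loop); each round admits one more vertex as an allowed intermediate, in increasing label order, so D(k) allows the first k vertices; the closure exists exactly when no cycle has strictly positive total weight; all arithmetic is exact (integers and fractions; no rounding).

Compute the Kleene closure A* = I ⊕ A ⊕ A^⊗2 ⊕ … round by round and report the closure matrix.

D(0):
  [0, -∞, -18]
  [-17, 0, -∞]
  [-12, -13, 0]
D(1):
  [0, -∞, -18]
  [-17, 0, -35]
  [-12, -13, 0]
D(2):
  [0, -∞, -18]
  [-17, 0, -35]
  [-12, -13, 0]
D(3):
  [0, -31, -18]
  [-17, 0, -35]
  [-12, -13, 0]
Answer: A* = [[0, -31, -18], [-17, 0, -35], [-12, -13, 0]]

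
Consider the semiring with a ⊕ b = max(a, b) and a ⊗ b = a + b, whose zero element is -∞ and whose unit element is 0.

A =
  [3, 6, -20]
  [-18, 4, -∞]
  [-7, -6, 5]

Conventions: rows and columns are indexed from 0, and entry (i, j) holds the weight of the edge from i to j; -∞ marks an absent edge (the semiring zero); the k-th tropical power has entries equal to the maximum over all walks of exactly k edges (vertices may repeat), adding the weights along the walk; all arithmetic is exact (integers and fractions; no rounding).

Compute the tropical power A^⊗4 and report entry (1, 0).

A^⊗2:
  [6, 10, -15]
  [-14, 8, -38]
  [-2, -1, 10]
A^⊗3:
  [9, 14, -10]
  [-10, 12, -33]
  [3, 4, 15]
A^⊗4:
  [12, 18, -5]
  [-6, 16, -28]
  [8, 9, 20]
Key observation: the optimum is the walk 1->1->1->1->0, with weight 4 + 4 + 4 + (-18) = -6.
Optimal value attained by: walk 1->1->1->1->0.
Answer: (A^⊗4)[1][0] = -6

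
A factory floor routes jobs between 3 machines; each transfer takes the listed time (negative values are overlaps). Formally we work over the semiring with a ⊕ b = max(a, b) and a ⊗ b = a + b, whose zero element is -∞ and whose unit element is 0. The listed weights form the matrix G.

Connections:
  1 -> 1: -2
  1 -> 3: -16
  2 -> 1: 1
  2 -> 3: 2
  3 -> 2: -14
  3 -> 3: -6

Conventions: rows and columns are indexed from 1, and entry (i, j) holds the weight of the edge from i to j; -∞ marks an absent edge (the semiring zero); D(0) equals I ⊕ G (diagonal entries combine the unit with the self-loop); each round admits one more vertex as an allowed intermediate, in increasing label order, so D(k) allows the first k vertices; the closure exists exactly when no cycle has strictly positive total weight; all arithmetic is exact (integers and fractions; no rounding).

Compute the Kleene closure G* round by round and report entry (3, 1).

D(0):
  [0, -∞, -16]
  [1, 0, 2]
  [-∞, -14, 0]
D(1):
  [0, -∞, -16]
  [1, 0, 2]
  [-∞, -14, 0]
D(2):
  [0, -∞, -16]
  [1, 0, 2]
  [-13, -14, 0]
D(3):
  [0, -30, -16]
  [1, 0, 2]
  [-13, -14, 0]
Answer: G*[3][1] = -13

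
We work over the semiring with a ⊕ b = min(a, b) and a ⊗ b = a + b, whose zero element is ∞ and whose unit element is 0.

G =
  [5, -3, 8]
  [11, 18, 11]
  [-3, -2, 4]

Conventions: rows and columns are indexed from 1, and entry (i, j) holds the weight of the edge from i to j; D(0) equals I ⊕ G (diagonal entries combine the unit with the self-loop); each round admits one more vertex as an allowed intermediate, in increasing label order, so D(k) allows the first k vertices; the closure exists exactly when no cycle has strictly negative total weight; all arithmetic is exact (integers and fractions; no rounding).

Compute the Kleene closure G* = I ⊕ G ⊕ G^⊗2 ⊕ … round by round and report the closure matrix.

D(0):
  [0, -3, 8]
  [11, 0, 11]
  [-3, -2, 0]
D(1):
  [0, -3, 8]
  [11, 0, 11]
  [-3, -6, 0]
D(2):
  [0, -3, 8]
  [11, 0, 11]
  [-3, -6, 0]
D(3):
  [0, -3, 8]
  [8, 0, 11]
  [-3, -6, 0]
Answer: G* = [[0, -3, 8], [8, 0, 11], [-3, -6, 0]]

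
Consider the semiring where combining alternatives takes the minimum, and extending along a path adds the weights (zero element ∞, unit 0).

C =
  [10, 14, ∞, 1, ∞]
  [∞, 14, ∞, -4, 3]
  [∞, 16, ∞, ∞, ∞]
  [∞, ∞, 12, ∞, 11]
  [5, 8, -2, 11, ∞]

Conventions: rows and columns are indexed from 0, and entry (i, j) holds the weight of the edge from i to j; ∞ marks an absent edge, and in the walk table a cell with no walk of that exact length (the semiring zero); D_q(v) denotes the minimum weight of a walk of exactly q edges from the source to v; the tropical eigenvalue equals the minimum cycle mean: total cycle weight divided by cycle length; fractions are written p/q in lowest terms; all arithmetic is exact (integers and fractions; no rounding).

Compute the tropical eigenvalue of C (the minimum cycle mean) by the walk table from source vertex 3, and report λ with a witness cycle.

q=0: [∞, ∞, ∞, 0, ∞]
q=1: [∞, ∞, 12, ∞, 11]
q=2: [16, 19, 9, 22, ∞]
q=3: [26, 25, 34, 15, 22]
q=4: [27, 30, 20, 21, 26]
q=5: [31, 34, 24, 26, 32]
Optimal cycle mean attained by: cycle 1->3->4->1, total (-4) + 11 + 8, length 3.
Answer: λ = 5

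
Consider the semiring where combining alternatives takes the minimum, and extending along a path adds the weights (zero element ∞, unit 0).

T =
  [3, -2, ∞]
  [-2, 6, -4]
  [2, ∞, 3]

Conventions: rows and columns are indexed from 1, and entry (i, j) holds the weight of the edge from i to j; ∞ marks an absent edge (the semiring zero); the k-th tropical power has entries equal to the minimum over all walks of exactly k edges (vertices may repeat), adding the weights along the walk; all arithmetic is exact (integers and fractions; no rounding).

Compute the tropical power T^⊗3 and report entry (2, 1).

T^⊗2:
  [-4, 1, -6]
  [-2, -4, -1]
  [5, 0, 6]
T^⊗3:
  [-4, -6, -3]
  [-6, -4, -8]
  [-2, 3, -4]
Key observation: the optimum is the walk 2->1->2->1, with weight (-2) + (-2) + (-2) = -6.
Optimal value attained by: walk 2->1->2->1.
Answer: (T^⊗3)[2][1] = -6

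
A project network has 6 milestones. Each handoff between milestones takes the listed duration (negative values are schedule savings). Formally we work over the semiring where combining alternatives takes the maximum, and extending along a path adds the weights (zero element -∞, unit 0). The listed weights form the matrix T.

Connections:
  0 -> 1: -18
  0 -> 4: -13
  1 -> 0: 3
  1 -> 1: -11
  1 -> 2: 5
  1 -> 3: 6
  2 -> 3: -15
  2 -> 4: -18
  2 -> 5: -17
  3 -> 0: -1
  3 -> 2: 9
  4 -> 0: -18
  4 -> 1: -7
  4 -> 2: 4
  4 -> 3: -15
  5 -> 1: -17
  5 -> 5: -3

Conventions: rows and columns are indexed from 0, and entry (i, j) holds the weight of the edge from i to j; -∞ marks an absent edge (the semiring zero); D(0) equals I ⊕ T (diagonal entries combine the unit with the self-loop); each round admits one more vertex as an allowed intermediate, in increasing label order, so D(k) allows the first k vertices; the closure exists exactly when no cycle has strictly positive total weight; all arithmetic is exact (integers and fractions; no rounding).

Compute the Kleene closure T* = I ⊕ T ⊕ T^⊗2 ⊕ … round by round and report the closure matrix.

D(0):
  [0, -18, -∞, -∞, -13, -∞]
  [3, 0, 5, 6, -∞, -∞]
  [-∞, -∞, 0, -15, -18, -17]
  [-1, -∞, 9, 0, -∞, -∞]
  [-18, -7, 4, -15, 0, -∞]
  [-∞, -17, -∞, -∞, -∞, 0]
D(1):
  [0, -18, -∞, -∞, -13, -∞]
  [3, 0, 5, 6, -10, -∞]
  [-∞, -∞, 0, -15, -18, -17]
  [-1, -19, 9, 0, -14, -∞]
  [-18, -7, 4, -15, 0, -∞]
  [-∞, -17, -∞, -∞, -∞, 0]
D(2):
  [0, -18, -13, -12, -13, -∞]
  [3, 0, 5, 6, -10, -∞]
  [-∞, -∞, 0, -15, -18, -17]
  [-1, -19, 9, 0, -14, -∞]
  [-4, -7, 4, -1, 0, -∞]
  [-14, -17, -12, -11, -27, 0]
D(3):
  [0, -18, -13, -12, -13, -30]
  [3, 0, 5, 6, -10, -12]
  [-∞, -∞, 0, -15, -18, -17]
  [-1, -19, 9, 0, -9, -8]
  [-4, -7, 4, -1, 0, -13]
  [-14, -17, -12, -11, -27, 0]
D(4):
  [0, -18, -3, -12, -13, -20]
  [5, 0, 15, 6, -3, -2]
  [-16, -34, 0, -15, -18, -17]
  [-1, -19, 9, 0, -9, -8]
  [-2, -7, 8, -1, 0, -9]
  [-12, -17, -2, -11, -20, 0]
D(5):
  [0, -18, -3, -12, -13, -20]
  [5, 0, 15, 6, -3, -2]
  [-16, -25, 0, -15, -18, -17]
  [-1, -16, 9, 0, -9, -8]
  [-2, -7, 8, -1, 0, -9]
  [-12, -17, -2, -11, -20, 0]
D(6):
  [0, -18, -3, -12, -13, -20]
  [5, 0, 15, 6, -3, -2]
  [-16, -25, 0, -15, -18, -17]
  [-1, -16, 9, 0, -9, -8]
  [-2, -7, 8, -1, 0, -9]
  [-12, -17, -2, -11, -20, 0]
Answer: T* = [[0, -18, -3, -12, -13, -20], [5, 0, 15, 6, -3, -2], [-16, -25, 0, -15, -18, -17], [-1, -16, 9, 0, -9, -8], [-2, -7, 8, -1, 0, -9], [-12, -17, -2, -11, -20, 0]]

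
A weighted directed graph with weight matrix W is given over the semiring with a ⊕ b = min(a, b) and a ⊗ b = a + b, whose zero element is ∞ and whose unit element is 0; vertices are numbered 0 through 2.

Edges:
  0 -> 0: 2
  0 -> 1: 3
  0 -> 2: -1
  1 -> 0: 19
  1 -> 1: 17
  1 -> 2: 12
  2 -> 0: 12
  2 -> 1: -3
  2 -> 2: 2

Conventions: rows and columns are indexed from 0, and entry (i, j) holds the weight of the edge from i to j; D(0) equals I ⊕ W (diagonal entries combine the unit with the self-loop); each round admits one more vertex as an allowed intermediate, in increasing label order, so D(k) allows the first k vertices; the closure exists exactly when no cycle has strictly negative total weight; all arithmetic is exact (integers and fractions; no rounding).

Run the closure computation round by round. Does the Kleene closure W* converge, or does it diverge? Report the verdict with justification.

D(0):
  [0, 3, -1]
  [19, 0, 12]
  [12, -3, 0]
D(1):
  [0, 3, -1]
  [19, 0, 12]
  [12, -3, 0]
D(2):
  [0, 3, -1]
  [19, 0, 12]
  [12, -3, 0]
D(3):
  [0, -4, -1]
  [19, 0, 12]
  [12, -3, 0]
Key observation: every diagonal entry stays at the unit through all rounds, so no improving cycle exists.
Answer: CONVERGES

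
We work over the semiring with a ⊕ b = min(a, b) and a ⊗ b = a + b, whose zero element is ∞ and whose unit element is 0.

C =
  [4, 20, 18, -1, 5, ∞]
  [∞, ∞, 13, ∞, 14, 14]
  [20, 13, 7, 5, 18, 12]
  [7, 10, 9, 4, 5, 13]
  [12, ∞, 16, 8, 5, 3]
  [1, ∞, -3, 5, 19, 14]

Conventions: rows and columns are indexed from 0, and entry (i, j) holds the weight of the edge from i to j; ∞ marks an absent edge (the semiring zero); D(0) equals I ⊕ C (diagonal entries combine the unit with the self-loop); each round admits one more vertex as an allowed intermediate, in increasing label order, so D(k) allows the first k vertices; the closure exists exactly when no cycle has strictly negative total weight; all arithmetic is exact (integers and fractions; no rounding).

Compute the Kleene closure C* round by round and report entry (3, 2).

D(0):
  [0, 20, 18, -1, 5, ∞]
  [∞, 0, 13, ∞, 14, 14]
  [20, 13, 0, 5, 18, 12]
  [7, 10, 9, 0, 5, 13]
  [12, ∞, 16, 8, 0, 3]
  [1, ∞, -3, 5, 19, 0]
D(1):
  [0, 20, 18, -1, 5, ∞]
  [∞, 0, 13, ∞, 14, 14]
  [20, 13, 0, 5, 18, 12]
  [7, 10, 9, 0, 5, 13]
  [12, 32, 16, 8, 0, 3]
  [1, 21, -3, 0, 6, 0]
D(2):
  [0, 20, 18, -1, 5, 34]
  [∞, 0, 13, ∞, 14, 14]
  [20, 13, 0, 5, 18, 12]
  [7, 10, 9, 0, 5, 13]
  [12, 32, 16, 8, 0, 3]
  [1, 21, -3, 0, 6, 0]
D(3):
  [0, 20, 18, -1, 5, 30]
  [33, 0, 13, 18, 14, 14]
  [20, 13, 0, 5, 18, 12]
  [7, 10, 9, 0, 5, 13]
  [12, 29, 16, 8, 0, 3]
  [1, 10, -3, 0, 6, 0]
D(4):
  [0, 9, 8, -1, 4, 12]
  [25, 0, 13, 18, 14, 14]
  [12, 13, 0, 5, 10, 12]
  [7, 10, 9, 0, 5, 13]
  [12, 18, 16, 8, 0, 3]
  [1, 10, -3, 0, 5, 0]
D(5):
  [0, 9, 8, -1, 4, 7]
  [25, 0, 13, 18, 14, 14]
  [12, 13, 0, 5, 10, 12]
  [7, 10, 9, 0, 5, 8]
  [12, 18, 16, 8, 0, 3]
  [1, 10, -3, 0, 5, 0]
D(6):
  [0, 9, 4, -1, 4, 7]
  [15, 0, 11, 14, 14, 14]
  [12, 13, 0, 5, 10, 12]
  [7, 10, 5, 0, 5, 8]
  [4, 13, 0, 3, 0, 3]
  [1, 10, -3, 0, 5, 0]
Answer: C*[3][2] = 5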